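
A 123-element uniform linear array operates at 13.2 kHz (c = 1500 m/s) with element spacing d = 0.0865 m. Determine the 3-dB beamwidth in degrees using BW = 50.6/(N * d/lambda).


Step 1: lambda = 1500/13200 = 0.11364 m
Step 2: d/lambda = 0.0865/0.11364 = 0.7612
Step 3: BW = 50.6/(N * d/lambda) = 50.6/(123 * 0.7612) = 0.54

0.54 deg


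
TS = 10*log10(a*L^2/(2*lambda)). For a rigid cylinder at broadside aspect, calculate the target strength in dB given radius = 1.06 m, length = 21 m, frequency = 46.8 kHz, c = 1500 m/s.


38.63 dB


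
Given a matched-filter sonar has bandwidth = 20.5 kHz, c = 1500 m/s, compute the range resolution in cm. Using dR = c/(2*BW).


3.66 cm


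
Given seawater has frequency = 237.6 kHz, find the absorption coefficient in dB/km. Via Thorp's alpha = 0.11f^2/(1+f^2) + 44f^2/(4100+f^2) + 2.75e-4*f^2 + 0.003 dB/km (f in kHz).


f^2 = 56453.76
alpha = 0.11*56453.76/(1+56453.76) + 44*56453.76/(4100+56453.76) + 2.75e-4*56453.76 + 0.003 = 56.659

56.659 dB/km


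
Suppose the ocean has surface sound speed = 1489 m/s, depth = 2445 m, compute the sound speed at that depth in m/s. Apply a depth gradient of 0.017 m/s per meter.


c = 1489 + 0.017 * 2445 = 1530.565

1530.565 m/s


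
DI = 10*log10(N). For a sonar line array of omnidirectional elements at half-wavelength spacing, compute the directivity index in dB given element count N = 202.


23.05 dB


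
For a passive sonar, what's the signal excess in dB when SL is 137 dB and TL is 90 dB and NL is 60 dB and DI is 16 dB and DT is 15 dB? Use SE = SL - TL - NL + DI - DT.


-12 dB


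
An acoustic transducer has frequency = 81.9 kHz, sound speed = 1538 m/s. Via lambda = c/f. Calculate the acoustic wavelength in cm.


lambda = c/f = 1538 / 81900 = 0.0188 m = 1.88 cm

1.88 cm


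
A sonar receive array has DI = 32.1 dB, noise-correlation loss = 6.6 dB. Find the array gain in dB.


25.5 dB


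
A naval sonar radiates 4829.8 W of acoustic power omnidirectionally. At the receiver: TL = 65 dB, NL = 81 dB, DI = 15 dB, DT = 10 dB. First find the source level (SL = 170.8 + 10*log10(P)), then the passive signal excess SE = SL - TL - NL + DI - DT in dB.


Step 1: SL = 170.8 + 10*log10(4829.8) = 207.64 dB
Step 2: SE = SL - TL - NL + DI - DT = 207.64 - 65 - 81 + 15 - 10 = 66.64

66.64 dB


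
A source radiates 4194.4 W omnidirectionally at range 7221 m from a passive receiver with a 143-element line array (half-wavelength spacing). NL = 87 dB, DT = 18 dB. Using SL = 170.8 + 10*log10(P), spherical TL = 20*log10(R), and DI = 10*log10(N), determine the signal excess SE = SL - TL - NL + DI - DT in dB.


Step 1: SL = 170.8 + 10*log10(4194.4) = 207.03 dB
Step 2: TL = 20*log10(7221) = 77.17 dB
Step 3: DI = 10*log10(143) = 21.55 dB
Step 4: SE = SL - TL - NL + DI - DT = 207.03 - 77.17 - 87 + 21.55 - 18 = 46.41

46.41 dB


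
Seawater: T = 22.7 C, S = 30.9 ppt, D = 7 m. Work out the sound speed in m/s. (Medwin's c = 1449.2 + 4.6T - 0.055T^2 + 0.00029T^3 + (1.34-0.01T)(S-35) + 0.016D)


c = 1449.2 + 4.6*22.7 - 0.055*22.7^2 + 0.00029*22.7^3 + (1.34 - 0.01*22.7)*(30.9 - 35) + 0.016*7 = 1524.22

1524.22 m/s


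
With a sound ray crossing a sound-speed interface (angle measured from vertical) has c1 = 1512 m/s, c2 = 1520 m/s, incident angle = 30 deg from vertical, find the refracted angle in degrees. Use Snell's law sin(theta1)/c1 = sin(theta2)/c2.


sin(theta2) = (c2/c1)*sin(theta1) = (1520/1512)*sin(30 deg) = 0.50265
theta2 = arcsin(0.50265) = 30.18

30.18 deg


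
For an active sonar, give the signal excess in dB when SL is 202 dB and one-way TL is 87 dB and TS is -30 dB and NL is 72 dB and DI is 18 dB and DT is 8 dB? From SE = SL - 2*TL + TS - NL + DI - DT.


SE = SL - 2*TL + TS - NL + DI - DT = 202 - 2*87 + (-30) - 72 + 18 - 8 = -64

-64 dB


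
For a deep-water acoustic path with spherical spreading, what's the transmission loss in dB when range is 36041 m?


91.14 dB


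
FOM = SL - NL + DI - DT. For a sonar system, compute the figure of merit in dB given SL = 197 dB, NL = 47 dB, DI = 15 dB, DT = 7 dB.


FOM = SL - NL + DI - DT = 197 - 47 + 15 - 7 = 158

158 dB


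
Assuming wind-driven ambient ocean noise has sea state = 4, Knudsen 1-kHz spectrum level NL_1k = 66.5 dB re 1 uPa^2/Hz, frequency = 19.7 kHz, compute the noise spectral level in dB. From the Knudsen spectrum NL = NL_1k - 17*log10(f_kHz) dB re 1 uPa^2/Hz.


NL = NL_1k - 17*log10(f_kHz) = 66.5 - 17*log10(19.7) = 66.5 - (22.01) = 44.49

44.49 dB


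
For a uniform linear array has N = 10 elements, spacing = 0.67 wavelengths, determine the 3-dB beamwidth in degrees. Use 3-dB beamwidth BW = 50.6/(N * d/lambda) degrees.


7.55 deg


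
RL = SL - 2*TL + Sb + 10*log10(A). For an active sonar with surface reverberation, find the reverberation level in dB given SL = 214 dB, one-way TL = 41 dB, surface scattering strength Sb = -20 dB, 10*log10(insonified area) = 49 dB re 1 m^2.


RL = SL - 2*TL + Sb + 10*log10(A) = 214 - 2*41 + (-20) + 49 = 161

161 dB


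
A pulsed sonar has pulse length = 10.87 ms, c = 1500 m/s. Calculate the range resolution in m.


dR = c*tau/2 = 1500 * 10.87e-3 / 2 = 8.1525

8.1525 m


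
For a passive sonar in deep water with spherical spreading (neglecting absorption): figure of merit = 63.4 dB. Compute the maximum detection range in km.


At max range FOM = TL, so 20*log10(R) = 63.4
R = 10^(63.4/20) = 1479.11 m = 1.48 km

1.48 km


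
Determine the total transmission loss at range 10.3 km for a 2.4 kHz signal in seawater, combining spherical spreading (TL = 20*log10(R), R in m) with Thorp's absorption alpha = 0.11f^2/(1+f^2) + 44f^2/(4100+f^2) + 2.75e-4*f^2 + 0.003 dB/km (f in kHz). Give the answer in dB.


81.91 dB


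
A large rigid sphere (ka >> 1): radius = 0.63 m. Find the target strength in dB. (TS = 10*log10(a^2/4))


-10.03 dB


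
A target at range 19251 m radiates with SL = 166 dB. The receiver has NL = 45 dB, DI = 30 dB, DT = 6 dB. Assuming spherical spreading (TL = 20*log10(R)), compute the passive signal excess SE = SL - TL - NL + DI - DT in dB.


Step 1: TL = 20*log10(19251) = 85.69 dB
Step 2: SE = 166 - 85.69 - 45 + 30 - 6 = 59.31

59.31 dB


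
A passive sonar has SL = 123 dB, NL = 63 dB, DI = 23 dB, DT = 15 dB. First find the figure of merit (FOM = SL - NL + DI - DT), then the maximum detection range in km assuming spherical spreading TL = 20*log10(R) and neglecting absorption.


Step 1: FOM = SL - NL + DI - DT = 123 - 63 + 23 - 15 = 68 dB
Step 2: at max range FOM = TL = 20*log10(R), so R = 10^(68/20) = 2511.89 m = 2.51 km

2.51 km


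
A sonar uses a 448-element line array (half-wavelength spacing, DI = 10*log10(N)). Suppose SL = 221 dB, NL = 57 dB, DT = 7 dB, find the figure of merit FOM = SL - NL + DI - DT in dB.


Step 1: DI = 10*log10(448) = 26.51 dB
Step 2: FOM = SL - NL + DI - DT = 221 - 57 + 26.51 - 7 = 183.51

183.51 dB


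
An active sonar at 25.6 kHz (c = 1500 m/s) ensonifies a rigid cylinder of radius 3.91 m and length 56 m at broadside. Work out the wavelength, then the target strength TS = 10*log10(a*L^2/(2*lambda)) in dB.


Step 1: lambda = c/f = 1500/25600 = 0.05859 m
Step 2: TS = 10*log10(a*L^2/(2*lambda)) = 10*log10(3.91*56^2/(2*0.05859)) = 50.2

50.2 dB


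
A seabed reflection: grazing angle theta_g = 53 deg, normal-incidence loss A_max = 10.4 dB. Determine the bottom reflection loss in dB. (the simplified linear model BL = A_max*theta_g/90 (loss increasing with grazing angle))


6.12 dB


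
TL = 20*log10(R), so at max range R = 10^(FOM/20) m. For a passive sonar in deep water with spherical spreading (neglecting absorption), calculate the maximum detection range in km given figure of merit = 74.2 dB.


At max range FOM = TL, so 20*log10(R) = 74.2
R = 10^(74.2/20) = 5128.61 m = 5.13 km

5.13 km


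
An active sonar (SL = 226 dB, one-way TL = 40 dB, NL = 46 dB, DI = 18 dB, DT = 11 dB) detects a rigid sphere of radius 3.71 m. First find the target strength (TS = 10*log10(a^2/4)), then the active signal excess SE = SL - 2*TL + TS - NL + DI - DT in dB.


Step 1: TS = 10*log10(3.71^2/4) = 5.37 dB
Step 2: SE = SL - 2*TL + TS - NL + DI - DT = 226 - 2*40 + (5.37) - 46 + 18 - 11 = 112.37

112.37 dB


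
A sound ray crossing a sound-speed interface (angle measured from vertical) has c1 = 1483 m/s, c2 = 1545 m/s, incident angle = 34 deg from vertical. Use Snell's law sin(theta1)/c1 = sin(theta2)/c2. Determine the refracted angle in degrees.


35.63 deg


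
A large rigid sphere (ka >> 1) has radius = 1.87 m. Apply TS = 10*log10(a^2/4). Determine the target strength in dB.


-0.58 dB


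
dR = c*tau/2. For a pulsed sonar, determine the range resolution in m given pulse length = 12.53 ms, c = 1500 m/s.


dR = c*tau/2 = 1500 * 12.53e-3 / 2 = 9.3975

9.3975 m


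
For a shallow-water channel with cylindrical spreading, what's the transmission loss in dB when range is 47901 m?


46.8 dB


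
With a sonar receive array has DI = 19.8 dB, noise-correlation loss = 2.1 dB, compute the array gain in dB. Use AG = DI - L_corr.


17.7 dB


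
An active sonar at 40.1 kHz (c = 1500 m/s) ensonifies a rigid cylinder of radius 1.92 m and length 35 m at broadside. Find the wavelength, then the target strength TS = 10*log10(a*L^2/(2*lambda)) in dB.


Step 1: lambda = c/f = 1500/40100 = 0.03741 m
Step 2: TS = 10*log10(a*L^2/(2*lambda)) = 10*log10(1.92*35^2/(2*0.03741)) = 44.97

44.97 dB


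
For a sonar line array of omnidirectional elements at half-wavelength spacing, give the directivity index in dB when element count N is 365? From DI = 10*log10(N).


25.62 dB


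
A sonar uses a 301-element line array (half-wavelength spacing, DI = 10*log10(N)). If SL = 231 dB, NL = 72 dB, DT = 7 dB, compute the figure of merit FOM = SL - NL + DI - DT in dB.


Step 1: DI = 10*log10(301) = 24.79 dB
Step 2: FOM = SL - NL + DI - DT = 231 - 72 + 24.79 - 7 = 176.79

176.79 dB


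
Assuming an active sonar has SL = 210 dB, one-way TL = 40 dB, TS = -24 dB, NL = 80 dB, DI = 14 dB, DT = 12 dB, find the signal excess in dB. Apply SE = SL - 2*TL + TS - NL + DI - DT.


SE = SL - 2*TL + TS - NL + DI - DT = 210 - 2*40 + (-24) - 80 + 14 - 12 = 28

28 dB


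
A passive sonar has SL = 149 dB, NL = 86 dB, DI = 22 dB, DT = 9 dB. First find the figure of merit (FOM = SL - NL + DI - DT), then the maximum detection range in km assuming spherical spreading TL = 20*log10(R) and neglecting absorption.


Step 1: FOM = SL - NL + DI - DT = 149 - 86 + 22 - 9 = 76 dB
Step 2: at max range FOM = TL = 20*log10(R), so R = 10^(76/20) = 6309.57 m = 6.31 km

6.31 km


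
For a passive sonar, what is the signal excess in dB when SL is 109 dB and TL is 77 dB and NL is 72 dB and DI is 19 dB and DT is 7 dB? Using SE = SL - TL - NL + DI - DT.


SE = SL - TL - NL + DI - DT = 109 - 77 - 72 + 19 - 7 = -28

-28 dB


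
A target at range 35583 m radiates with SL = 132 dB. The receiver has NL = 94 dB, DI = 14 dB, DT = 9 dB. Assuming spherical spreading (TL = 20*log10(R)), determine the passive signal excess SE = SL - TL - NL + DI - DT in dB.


Step 1: TL = 20*log10(35583) = 91.02 dB
Step 2: SE = 132 - 91.02 - 94 + 14 - 9 = -48.02

-48.02 dB


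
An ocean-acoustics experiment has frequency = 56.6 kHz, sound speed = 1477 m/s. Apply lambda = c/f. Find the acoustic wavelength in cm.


lambda = c/f = 1477 / 56600 = 0.0261 m = 2.61 cm

2.61 cm


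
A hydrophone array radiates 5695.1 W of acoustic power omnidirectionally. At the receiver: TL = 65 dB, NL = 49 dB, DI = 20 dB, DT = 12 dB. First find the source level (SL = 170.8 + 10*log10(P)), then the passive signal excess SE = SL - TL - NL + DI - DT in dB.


Step 1: SL = 170.8 + 10*log10(5695.1) = 208.36 dB
Step 2: SE = SL - TL - NL + DI - DT = 208.36 - 65 - 49 + 20 - 12 = 102.36

102.36 dB


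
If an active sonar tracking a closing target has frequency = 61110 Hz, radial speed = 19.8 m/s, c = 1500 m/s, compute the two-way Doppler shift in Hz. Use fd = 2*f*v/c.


fd = 2*f*v/c = 2 * 61110 * 19.8 / 1500 = 1613.3

1613.3 Hz


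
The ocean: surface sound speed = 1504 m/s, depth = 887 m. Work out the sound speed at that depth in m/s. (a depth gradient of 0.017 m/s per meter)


c = 1504 + 0.017 * 887 = 1519.079

1519.079 m/s


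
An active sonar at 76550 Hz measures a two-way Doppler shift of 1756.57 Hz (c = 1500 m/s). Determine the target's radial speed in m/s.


From fd = 2*f*v/c, v = c*fd/(2*f) = 1500 * 1756.57 / (2*76550) = 17.21

17.21 m/s


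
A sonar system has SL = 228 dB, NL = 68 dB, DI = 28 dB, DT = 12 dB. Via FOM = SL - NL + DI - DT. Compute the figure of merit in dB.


176 dB


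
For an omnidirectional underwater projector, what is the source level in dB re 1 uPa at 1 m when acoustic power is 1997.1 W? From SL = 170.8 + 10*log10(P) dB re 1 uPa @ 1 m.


SL = 170.8 + 10*log10(1997.1) = 170.8 + 33.0 = 203.8

203.8 dB


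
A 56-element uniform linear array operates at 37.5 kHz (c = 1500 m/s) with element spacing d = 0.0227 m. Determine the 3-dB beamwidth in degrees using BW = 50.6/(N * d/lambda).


1.59 deg


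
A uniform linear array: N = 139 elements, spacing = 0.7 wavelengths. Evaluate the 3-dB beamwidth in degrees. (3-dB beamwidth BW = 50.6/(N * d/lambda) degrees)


BW = 50.6 / (139 * 0.7) = 50.6 / 97.3 = 0.52

0.52 deg


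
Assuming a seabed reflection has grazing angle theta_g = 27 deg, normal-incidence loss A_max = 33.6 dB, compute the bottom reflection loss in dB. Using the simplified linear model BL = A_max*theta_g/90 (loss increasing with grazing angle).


BL = A_max * theta_g / 90 = 33.6 * 27 / 90 = 10.08

10.08 dB


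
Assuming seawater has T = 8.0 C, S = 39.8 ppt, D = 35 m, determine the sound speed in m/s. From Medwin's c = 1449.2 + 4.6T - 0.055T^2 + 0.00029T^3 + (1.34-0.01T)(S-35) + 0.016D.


c = 1449.2 + 4.6*8.0 - 0.055*8.0^2 + 0.00029*8.0^3 + (1.34 - 0.01*8.0)*(39.8 - 35) + 0.016*35 = 1489.24

1489.24 m/s


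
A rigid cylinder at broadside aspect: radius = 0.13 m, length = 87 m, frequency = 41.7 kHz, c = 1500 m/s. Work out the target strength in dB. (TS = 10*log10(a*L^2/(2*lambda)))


41.36 dB


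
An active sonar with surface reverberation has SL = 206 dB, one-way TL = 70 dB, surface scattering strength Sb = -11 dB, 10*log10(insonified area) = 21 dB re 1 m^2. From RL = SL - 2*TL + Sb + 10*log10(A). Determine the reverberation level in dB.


76 dB


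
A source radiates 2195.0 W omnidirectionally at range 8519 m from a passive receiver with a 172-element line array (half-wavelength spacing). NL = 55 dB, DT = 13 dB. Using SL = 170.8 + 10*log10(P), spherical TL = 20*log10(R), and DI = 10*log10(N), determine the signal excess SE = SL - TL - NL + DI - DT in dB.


79.96 dB


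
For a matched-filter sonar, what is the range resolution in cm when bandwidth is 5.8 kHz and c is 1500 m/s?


dR = c/(2*BW) = 1500 / (2 * 5.8e3) = 0.1293 m = 12.93 cm

12.93 cm


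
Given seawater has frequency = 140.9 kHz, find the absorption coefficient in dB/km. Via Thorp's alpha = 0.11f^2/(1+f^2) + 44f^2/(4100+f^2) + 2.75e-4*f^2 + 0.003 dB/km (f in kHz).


f^2 = 19852.81
alpha = 0.11*19852.81/(1+19852.81) + 44*19852.81/(4100+19852.81) + 2.75e-4*19852.81 + 0.003 = 42.041

42.041 dB/km


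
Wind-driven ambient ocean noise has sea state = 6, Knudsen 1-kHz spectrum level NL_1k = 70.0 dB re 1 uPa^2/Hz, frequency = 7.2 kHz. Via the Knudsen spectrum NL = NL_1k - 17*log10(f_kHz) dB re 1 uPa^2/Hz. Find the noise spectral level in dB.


NL = NL_1k - 17*log10(f_kHz) = 70.0 - 17*log10(7.2) = 70.0 - (14.57) = 55.43

55.43 dB


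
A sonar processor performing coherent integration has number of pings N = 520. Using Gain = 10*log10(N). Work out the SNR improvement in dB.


Gain = 10*log10(520) = 27.16

27.16 dB


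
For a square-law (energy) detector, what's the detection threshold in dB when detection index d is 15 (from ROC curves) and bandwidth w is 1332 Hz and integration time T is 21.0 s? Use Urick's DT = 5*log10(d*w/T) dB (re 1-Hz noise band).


14.89 dB


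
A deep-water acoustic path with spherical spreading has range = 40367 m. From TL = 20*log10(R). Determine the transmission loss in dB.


TL = 20*log10(40367) = 92.12

92.12 dB


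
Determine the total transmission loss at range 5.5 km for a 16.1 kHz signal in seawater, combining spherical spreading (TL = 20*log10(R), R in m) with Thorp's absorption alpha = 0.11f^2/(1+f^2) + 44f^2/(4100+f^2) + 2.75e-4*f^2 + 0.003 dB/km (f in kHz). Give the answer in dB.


Step 1 (Thorp): alpha = 0.11*259.21/(1+259.21) + 44*259.21/(4100+259.21) + 2.75e-4*259.21 + 0.003 = 2.8002 dB/km
Step 2: TL_spread = 20*log10(5500) = 74.81 dB
Step 3: TL_abs = alpha*R = 2.8002 * 5.5 = 15.4 dB
Step 4: TL_total = 74.81 + 15.4 = 90.21

90.21 dB


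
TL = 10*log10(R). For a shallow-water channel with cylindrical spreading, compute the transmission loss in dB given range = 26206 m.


TL = 10*log10(26206) = 44.18

44.18 dB


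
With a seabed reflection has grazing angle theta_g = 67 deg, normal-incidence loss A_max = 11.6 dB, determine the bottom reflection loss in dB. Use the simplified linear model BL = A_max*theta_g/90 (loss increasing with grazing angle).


BL = A_max * theta_g / 90 = 11.6 * 67 / 90 = 8.64

8.64 dB


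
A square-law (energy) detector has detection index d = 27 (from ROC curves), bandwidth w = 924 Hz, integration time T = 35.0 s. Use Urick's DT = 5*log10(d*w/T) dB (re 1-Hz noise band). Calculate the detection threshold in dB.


DT = 5*log10(d*w/T) = 5*log10(27 * 924 / 35.0) = 5*log10(712.8) = 14.26

14.26 dB


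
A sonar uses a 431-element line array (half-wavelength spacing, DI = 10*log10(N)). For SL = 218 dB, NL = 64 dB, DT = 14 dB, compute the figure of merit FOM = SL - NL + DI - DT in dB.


166.34 dB


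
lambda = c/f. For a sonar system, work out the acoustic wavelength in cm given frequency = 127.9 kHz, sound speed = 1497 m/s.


1.17 cm


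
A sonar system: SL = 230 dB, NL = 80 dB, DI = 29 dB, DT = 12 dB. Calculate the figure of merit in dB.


FOM = SL - NL + DI - DT = 230 - 80 + 29 - 12 = 167

167 dB


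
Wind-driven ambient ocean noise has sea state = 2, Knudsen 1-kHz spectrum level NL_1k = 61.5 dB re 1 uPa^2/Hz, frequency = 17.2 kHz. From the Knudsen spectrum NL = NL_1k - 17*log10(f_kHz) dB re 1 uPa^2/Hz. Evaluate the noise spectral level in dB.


NL = NL_1k - 17*log10(f_kHz) = 61.5 - 17*log10(17.2) = 61.5 - (21.0) = 40.5

40.5 dB


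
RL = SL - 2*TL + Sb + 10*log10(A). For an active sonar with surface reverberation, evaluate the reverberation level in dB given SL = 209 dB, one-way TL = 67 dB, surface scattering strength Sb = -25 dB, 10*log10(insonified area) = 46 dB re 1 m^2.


RL = SL - 2*TL + Sb + 10*log10(A) = 209 - 2*67 + (-25) + 46 = 96

96 dB


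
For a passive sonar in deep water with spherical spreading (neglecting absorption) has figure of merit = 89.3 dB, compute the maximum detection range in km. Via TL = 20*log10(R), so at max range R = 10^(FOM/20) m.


29.17 km


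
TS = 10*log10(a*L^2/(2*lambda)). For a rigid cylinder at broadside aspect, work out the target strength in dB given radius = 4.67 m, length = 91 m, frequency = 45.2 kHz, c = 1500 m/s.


57.65 dB


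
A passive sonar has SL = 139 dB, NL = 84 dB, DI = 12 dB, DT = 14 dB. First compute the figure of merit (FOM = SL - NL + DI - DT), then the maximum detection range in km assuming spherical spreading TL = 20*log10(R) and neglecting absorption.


Step 1: FOM = SL - NL + DI - DT = 139 - 84 + 12 - 14 = 53 dB
Step 2: at max range FOM = TL = 20*log10(R), so R = 10^(53/20) = 446.68 m = 0.45 km

0.45 km


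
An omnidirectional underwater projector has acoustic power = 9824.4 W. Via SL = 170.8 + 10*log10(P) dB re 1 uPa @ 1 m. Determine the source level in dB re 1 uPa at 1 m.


SL = 170.8 + 10*log10(9824.4) = 170.8 + 39.92 = 210.72

210.72 dB


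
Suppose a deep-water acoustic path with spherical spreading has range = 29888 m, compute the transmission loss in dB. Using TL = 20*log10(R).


TL = 20*log10(29888) = 89.51

89.51 dB


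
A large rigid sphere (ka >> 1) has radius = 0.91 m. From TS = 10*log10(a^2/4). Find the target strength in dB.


TS = 10*log10(0.91^2 / 4) = 10*log10(0.207025) = -6.84

-6.84 dB


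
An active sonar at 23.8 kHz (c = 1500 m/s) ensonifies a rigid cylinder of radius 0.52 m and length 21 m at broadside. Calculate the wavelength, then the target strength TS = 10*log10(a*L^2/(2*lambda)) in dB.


Step 1: lambda = c/f = 1500/23800 = 0.06303 m
Step 2: TS = 10*log10(a*L^2/(2*lambda)) = 10*log10(0.52*21^2/(2*0.06303)) = 32.6

32.6 dB


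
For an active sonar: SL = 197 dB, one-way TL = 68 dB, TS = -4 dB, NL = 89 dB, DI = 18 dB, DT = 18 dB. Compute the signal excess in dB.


-32 dB


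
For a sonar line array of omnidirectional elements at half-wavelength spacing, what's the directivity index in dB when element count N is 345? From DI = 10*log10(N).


DI = 10*log10(345) = 25.38

25.38 dB


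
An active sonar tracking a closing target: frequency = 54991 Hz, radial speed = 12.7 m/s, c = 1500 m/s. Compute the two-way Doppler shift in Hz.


931.18 Hz


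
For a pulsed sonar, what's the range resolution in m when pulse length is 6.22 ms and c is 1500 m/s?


dR = c*tau/2 = 1500 * 6.22e-3 / 2 = 4.665

4.665 m


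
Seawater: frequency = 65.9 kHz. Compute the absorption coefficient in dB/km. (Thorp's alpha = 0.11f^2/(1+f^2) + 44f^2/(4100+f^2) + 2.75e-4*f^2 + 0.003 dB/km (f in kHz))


f^2 = 4342.81
alpha = 0.11*4342.81/(1+4342.81) + 44*4342.81/(4100+4342.81) + 2.75e-4*4342.81 + 0.003 = 23.94

23.94 dB/km


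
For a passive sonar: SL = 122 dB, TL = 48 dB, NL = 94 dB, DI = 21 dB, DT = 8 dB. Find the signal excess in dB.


SE = SL - TL - NL + DI - DT = 122 - 48 - 94 + 21 - 8 = -7

-7 dB


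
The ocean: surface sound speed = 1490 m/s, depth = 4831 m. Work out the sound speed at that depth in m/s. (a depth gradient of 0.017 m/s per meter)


c = 1490 + 0.017 * 4831 = 1572.127

1572.127 m/s


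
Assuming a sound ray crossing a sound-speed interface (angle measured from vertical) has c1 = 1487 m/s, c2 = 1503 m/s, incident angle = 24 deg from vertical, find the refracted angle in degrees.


sin(theta2) = (c2/c1)*sin(theta1) = (1503/1487)*sin(24 deg) = 0.41111
theta2 = arcsin(0.41111) = 24.27

24.27 deg


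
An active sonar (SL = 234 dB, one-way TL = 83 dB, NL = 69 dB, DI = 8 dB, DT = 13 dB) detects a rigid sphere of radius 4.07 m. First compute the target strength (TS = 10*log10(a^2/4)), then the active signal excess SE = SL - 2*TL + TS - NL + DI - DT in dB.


Step 1: TS = 10*log10(4.07^2/4) = 6.17 dB
Step 2: SE = SL - 2*TL + TS - NL + DI - DT = 234 - 2*83 + (6.17) - 69 + 8 - 13 = 0.17

0.17 dB


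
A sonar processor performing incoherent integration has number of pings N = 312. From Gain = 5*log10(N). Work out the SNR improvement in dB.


Gain = 5*log10(312) = 12.47

12.47 dB


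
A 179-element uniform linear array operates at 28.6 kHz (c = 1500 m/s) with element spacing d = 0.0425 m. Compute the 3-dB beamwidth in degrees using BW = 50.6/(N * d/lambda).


Step 1: lambda = 1500/28600 = 0.05245 m
Step 2: d/lambda = 0.0425/0.05245 = 0.8103
Step 3: BW = 50.6/(N * d/lambda) = 50.6/(179 * 0.8103) = 0.35

0.35 deg


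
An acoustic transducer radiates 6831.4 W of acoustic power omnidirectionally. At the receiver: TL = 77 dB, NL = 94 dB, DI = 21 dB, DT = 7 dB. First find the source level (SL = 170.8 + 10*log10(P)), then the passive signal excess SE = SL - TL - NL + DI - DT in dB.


Step 1: SL = 170.8 + 10*log10(6831.4) = 209.15 dB
Step 2: SE = SL - TL - NL + DI - DT = 209.15 - 77 - 94 + 21 - 7 = 52.15

52.15 dB


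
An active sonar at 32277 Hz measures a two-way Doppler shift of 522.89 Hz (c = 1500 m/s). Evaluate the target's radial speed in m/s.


From fd = 2*f*v/c, v = c*fd/(2*f) = 1500 * 522.89 / (2*32277) = 12.15

12.15 m/s


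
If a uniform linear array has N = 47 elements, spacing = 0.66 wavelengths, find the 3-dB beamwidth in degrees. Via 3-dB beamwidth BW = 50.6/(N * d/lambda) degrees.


BW = 50.6 / (47 * 0.66) = 50.6 / 31.02 = 1.63

1.63 deg


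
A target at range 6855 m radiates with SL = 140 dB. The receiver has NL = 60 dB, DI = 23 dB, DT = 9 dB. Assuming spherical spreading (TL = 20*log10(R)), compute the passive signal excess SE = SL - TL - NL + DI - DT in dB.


Step 1: TL = 20*log10(6855) = 76.72 dB
Step 2: SE = 140 - 76.72 - 60 + 23 - 9 = 17.28

17.28 dB


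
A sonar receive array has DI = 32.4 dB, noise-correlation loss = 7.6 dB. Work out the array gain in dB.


AG = DI - L_corr = 32.4 - 7.6 = 24.8

24.8 dB


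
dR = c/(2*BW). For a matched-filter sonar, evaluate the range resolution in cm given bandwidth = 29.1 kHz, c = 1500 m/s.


2.58 cm


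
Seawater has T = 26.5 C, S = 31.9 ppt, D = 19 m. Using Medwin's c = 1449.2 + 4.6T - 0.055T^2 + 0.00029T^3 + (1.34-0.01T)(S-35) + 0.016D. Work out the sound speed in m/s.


c = 1449.2 + 4.6*26.5 - 0.055*26.5^2 + 0.00029*26.5^3 + (1.34 - 0.01*26.5)*(31.9 - 35) + 0.016*19 = 1534.84

1534.84 m/s


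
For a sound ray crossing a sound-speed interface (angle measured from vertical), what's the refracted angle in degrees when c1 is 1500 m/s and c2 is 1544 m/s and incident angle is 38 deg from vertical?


39.33 deg


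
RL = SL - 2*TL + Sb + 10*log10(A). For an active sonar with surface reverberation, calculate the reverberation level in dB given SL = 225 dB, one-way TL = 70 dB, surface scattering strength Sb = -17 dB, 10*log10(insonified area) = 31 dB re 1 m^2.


RL = SL - 2*TL + Sb + 10*log10(A) = 225 - 2*70 + (-17) + 31 = 99

99 dB


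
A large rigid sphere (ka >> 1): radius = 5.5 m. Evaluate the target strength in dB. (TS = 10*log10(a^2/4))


8.79 dB


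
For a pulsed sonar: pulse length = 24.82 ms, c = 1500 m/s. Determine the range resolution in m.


dR = c*tau/2 = 1500 * 24.82e-3 / 2 = 18.615

18.615 m


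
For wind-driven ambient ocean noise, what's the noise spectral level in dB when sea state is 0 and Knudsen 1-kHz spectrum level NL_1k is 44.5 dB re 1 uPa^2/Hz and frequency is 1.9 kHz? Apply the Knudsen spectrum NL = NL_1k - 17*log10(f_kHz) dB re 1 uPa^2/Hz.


NL = NL_1k - 17*log10(f_kHz) = 44.5 - 17*log10(1.9) = 44.5 - (4.74) = 39.76

39.76 dB


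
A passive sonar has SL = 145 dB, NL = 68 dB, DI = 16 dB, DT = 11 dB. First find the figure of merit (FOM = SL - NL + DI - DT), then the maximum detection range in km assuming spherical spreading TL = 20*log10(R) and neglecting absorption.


Step 1: FOM = SL - NL + DI - DT = 145 - 68 + 16 - 11 = 82 dB
Step 2: at max range FOM = TL = 20*log10(R), so R = 10^(82/20) = 12589.25 m = 12.59 km

12.59 km


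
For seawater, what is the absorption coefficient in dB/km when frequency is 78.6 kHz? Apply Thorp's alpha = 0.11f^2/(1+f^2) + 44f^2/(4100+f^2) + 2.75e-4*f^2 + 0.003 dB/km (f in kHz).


28.26 dB/km


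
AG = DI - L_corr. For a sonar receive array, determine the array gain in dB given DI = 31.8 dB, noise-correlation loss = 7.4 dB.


AG = DI - L_corr = 31.8 - 7.4 = 24.4

24.4 dB


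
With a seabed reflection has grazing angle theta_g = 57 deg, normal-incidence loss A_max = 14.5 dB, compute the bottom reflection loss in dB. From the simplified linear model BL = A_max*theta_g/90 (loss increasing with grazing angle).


9.18 dB


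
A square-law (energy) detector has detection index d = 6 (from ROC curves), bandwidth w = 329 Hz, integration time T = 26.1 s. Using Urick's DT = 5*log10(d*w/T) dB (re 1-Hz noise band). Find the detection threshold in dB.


9.39 dB


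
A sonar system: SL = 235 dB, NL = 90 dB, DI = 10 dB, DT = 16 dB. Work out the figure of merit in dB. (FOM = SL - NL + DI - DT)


FOM = SL - NL + DI - DT = 235 - 90 + 10 - 16 = 139

139 dB


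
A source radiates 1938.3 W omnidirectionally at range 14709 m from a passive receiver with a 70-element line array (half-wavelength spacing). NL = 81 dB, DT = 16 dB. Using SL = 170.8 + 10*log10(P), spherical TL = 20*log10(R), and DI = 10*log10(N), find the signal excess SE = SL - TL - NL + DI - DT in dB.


Step 1: SL = 170.8 + 10*log10(1938.3) = 203.67 dB
Step 2: TL = 20*log10(14709) = 83.35 dB
Step 3: DI = 10*log10(70) = 18.45 dB
Step 4: SE = SL - TL - NL + DI - DT = 203.67 - 83.35 - 81 + 18.45 - 16 = 41.77

41.77 dB


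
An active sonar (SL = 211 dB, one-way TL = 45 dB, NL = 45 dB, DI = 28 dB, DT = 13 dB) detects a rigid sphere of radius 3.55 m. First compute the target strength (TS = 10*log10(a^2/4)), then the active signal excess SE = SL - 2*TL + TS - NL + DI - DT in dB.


Step 1: TS = 10*log10(3.55^2/4) = 4.98 dB
Step 2: SE = SL - 2*TL + TS - NL + DI - DT = 211 - 2*45 + (4.98) - 45 + 28 - 13 = 95.98

95.98 dB


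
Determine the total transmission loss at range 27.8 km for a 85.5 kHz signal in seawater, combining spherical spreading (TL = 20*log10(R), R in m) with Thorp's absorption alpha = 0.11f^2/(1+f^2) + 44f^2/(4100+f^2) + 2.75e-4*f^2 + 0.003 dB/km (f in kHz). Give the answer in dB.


Step 1 (Thorp): alpha = 0.11*7310.25/(1+7310.25) + 44*7310.25/(4100+7310.25) + 2.75e-4*7310.25 + 0.003 = 30.313 dB/km
Step 2: TL_spread = 20*log10(27800) = 88.88 dB
Step 3: TL_abs = alpha*R = 30.313 * 27.8 = 842.7 dB
Step 4: TL_total = 88.88 + 842.7 = 931.58

931.58 dB


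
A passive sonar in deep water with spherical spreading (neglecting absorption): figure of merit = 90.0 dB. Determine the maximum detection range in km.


At max range FOM = TL, so 20*log10(R) = 90.0
R = 10^(90.0/20) = 31622.78 m = 31.62 km

31.62 km


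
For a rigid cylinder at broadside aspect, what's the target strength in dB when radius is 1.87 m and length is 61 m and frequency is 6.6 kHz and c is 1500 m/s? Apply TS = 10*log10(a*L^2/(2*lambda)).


lambda = 1500/6600 = 0.22727 m
TS = 10*log10(1.87*61^2/(2*0.22727)) = 41.85

41.85 dB


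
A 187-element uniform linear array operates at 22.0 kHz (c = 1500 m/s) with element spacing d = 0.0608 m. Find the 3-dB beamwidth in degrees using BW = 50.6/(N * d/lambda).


Step 1: lambda = 1500/22000 = 0.06818 m
Step 2: d/lambda = 0.0608/0.06818 = 0.8918
Step 3: BW = 50.6/(N * d/lambda) = 50.6/(187 * 0.8918) = 0.3

0.3 deg


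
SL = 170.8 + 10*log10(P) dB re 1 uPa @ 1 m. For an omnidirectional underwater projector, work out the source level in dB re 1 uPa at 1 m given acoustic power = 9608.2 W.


SL = 170.8 + 10*log10(9608.2) = 170.8 + 39.83 = 210.63

210.63 dB


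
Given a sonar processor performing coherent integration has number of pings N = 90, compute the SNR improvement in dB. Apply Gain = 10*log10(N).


19.54 dB


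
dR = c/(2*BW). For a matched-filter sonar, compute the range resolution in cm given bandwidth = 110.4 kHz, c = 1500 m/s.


dR = c/(2*BW) = 1500 / (2 * 110.4e3) = 0.0068 m = 0.68 cm

0.68 cm


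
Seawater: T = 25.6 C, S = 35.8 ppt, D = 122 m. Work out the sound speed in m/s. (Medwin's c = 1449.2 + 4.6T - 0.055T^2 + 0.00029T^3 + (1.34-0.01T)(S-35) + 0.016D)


1538.6 m/s


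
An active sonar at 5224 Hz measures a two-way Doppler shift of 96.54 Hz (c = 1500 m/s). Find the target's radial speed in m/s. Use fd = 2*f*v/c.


From fd = 2*f*v/c, v = c*fd/(2*f) = 1500 * 96.54 / (2*5224) = 13.86

13.86 m/s


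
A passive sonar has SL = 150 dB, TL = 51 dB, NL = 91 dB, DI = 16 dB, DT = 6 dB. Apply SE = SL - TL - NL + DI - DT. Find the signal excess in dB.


SE = SL - TL - NL + DI - DT = 150 - 51 - 91 + 16 - 6 = 18

18 dB


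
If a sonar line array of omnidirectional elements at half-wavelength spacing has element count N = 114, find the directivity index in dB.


20.57 dB


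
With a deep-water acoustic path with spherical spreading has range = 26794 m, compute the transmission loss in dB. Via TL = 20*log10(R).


88.56 dB


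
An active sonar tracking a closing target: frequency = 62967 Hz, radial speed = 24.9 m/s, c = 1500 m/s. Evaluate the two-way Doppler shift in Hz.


fd = 2*f*v/c = 2 * 62967 * 24.9 / 1500 = 2090.5

2090.5 Hz


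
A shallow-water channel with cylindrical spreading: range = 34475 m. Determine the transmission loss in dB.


TL = 10*log10(34475) = 45.38

45.38 dB


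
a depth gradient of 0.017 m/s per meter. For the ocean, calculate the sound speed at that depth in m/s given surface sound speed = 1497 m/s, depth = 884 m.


c = 1497 + 0.017 * 884 = 1512.028

1512.028 m/s


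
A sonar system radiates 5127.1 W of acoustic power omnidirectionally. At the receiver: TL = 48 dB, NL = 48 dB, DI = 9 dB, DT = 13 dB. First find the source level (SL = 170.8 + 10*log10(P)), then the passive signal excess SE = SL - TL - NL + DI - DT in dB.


Step 1: SL = 170.8 + 10*log10(5127.1) = 207.9 dB
Step 2: SE = SL - TL - NL + DI - DT = 207.9 - 48 - 48 + 9 - 13 = 107.9

107.9 dB


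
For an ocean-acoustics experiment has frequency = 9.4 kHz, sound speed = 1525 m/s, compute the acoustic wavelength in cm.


16.22 cm


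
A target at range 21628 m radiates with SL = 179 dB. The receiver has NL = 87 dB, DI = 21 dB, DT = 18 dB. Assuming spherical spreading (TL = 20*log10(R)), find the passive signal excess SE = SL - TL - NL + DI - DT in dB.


Step 1: TL = 20*log10(21628) = 86.7 dB
Step 2: SE = 179 - 86.7 - 87 + 21 - 18 = 8.3

8.3 dB


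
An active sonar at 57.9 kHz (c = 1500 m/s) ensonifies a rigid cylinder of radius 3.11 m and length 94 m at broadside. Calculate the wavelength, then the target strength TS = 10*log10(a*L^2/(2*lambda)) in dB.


Step 1: lambda = c/f = 1500/57900 = 0.02591 m
Step 2: TS = 10*log10(a*L^2/(2*lambda)) = 10*log10(3.11*94^2/(2*0.02591)) = 57.25

57.25 dB


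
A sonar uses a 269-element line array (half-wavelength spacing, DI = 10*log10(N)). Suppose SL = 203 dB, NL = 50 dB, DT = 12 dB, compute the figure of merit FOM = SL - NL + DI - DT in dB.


165.3 dB


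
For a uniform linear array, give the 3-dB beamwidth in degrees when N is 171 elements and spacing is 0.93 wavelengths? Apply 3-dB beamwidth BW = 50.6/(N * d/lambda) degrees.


BW = 50.6 / (171 * 0.93) = 50.6 / 159.03 = 0.32

0.32 deg


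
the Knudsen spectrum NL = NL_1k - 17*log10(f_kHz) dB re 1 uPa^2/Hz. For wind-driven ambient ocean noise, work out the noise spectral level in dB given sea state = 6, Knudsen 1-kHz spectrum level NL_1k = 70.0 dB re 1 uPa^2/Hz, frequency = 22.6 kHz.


NL = NL_1k - 17*log10(f_kHz) = 70.0 - 17*log10(22.6) = 70.0 - (23.02) = 46.98

46.98 dB


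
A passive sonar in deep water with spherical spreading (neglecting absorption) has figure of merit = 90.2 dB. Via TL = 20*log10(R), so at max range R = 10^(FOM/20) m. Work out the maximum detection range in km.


At max range FOM = TL, so 20*log10(R) = 90.2
R = 10^(90.2/20) = 32359.37 m = 32.36 km

32.36 km


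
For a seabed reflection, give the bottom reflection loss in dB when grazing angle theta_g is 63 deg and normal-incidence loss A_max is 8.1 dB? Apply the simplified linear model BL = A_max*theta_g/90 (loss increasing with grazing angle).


BL = A_max * theta_g / 90 = 8.1 * 63 / 90 = 5.67

5.67 dB


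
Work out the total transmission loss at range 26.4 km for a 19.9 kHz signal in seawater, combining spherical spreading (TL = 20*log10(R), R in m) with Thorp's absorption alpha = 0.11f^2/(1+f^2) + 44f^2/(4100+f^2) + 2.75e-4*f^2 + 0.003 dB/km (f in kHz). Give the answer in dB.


Step 1 (Thorp): alpha = 0.11*396.01/(1+396.01) + 44*396.01/(4100+396.01) + 2.75e-4*396.01 + 0.003 = 4.0972 dB/km
Step 2: TL_spread = 20*log10(26400) = 88.43 dB
Step 3: TL_abs = alpha*R = 4.0972 * 26.4 = 108.17 dB
Step 4: TL_total = 88.43 + 108.17 = 196.6

196.6 dB


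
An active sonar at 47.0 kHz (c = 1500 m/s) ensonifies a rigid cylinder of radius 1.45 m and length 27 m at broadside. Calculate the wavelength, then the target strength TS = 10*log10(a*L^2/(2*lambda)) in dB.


Step 1: lambda = c/f = 1500/47000 = 0.03191 m
Step 2: TS = 10*log10(a*L^2/(2*lambda)) = 10*log10(1.45*27^2/(2*0.03191)) = 42.19

42.19 dB


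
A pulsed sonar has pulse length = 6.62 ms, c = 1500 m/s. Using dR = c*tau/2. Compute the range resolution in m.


dR = c*tau/2 = 1500 * 6.62e-3 / 2 = 4.965

4.965 m


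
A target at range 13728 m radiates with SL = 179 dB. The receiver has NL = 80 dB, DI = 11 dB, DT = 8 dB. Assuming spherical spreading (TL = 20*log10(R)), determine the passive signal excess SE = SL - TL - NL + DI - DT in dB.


Step 1: TL = 20*log10(13728) = 82.75 dB
Step 2: SE = 179 - 82.75 - 80 + 11 - 8 = 19.25

19.25 dB


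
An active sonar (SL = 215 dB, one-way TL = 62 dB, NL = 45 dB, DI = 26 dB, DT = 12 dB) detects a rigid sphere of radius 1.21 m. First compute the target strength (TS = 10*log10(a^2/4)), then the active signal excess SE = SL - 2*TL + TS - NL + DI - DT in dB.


Step 1: TS = 10*log10(1.21^2/4) = -4.36 dB
Step 2: SE = SL - 2*TL + TS - NL + DI - DT = 215 - 2*62 + (-4.36) - 45 + 26 - 12 = 55.64

55.64 dB


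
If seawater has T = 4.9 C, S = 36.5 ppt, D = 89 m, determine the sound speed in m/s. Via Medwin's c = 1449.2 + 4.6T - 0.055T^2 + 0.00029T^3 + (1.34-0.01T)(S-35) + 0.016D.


1473.81 m/s


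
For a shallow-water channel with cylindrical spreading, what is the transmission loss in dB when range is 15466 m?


TL = 10*log10(15466) = 41.89

41.89 dB


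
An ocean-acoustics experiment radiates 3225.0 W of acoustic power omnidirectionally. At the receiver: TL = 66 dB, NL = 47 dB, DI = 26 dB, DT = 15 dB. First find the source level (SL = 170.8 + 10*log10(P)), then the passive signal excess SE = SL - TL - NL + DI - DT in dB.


Step 1: SL = 170.8 + 10*log10(3225.0) = 205.89 dB
Step 2: SE = SL - TL - NL + DI - DT = 205.89 - 66 - 47 + 26 - 15 = 103.89

103.89 dB


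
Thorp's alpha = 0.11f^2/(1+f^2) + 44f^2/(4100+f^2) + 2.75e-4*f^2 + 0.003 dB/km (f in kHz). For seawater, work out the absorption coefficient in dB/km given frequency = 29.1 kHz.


f^2 = 846.81
alpha = 0.11*846.81/(1+846.81) + 44*846.81/(4100+846.81) + 2.75e-4*846.81 + 0.003 = 7.878

7.878 dB/km


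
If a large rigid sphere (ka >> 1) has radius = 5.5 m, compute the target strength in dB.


8.79 dB


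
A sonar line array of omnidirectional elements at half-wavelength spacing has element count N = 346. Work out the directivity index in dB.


DI = 10*log10(346) = 25.39

25.39 dB


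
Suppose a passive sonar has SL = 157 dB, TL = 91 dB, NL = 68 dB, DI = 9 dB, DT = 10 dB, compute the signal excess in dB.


SE = SL - TL - NL + DI - DT = 157 - 91 - 68 + 9 - 10 = -3

-3 dB


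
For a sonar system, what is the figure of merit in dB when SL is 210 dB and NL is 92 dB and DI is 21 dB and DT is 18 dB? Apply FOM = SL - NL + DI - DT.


121 dB


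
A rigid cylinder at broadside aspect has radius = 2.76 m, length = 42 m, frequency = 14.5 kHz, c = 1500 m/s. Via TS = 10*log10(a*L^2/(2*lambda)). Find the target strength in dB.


43.72 dB


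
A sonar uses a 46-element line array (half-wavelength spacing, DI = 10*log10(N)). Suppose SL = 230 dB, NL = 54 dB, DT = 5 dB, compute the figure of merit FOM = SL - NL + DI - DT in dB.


Step 1: DI = 10*log10(46) = 16.63 dB
Step 2: FOM = SL - NL + DI - DT = 230 - 54 + 16.63 - 5 = 187.63

187.63 dB


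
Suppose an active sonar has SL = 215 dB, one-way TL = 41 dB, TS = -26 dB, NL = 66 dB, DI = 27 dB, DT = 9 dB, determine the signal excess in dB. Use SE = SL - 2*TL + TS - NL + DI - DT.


SE = SL - 2*TL + TS - NL + DI - DT = 215 - 2*41 + (-26) - 66 + 27 - 9 = 59

59 dB


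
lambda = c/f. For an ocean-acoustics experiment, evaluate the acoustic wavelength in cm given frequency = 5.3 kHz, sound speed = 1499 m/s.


lambda = c/f = 1499 / 5300 = 0.2828 m = 28.28 cm

28.28 cm


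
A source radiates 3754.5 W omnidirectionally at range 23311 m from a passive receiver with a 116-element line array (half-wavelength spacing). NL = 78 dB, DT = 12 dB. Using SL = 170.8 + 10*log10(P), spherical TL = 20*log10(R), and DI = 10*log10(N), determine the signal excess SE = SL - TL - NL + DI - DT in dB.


Step 1: SL = 170.8 + 10*log10(3754.5) = 206.55 dB
Step 2: TL = 20*log10(23311) = 87.35 dB
Step 3: DI = 10*log10(116) = 20.64 dB
Step 4: SE = SL - TL - NL + DI - DT = 206.55 - 87.35 - 78 + 20.64 - 12 = 49.84

49.84 dB
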